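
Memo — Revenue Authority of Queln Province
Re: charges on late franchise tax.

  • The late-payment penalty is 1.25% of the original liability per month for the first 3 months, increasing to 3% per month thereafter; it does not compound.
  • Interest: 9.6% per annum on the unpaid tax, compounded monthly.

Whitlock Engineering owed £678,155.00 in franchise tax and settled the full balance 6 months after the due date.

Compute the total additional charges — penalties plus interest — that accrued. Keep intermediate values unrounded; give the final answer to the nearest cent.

£119,674.22

Penalty, months 1–3: 3 × 1.25% × £678,155.00 = £25,430.81…
Penalty, months 4–6: 3 × 3% × £678,155.00 = £61,033.95
Interest (9.6%/yr ÷ 12 = 0.8%/month): £678,155.00 × ((1 + 0.008)^6 − 1) = £33,209.4549…
Penalties + interest = £86,464.7625 + £33,209.4549… = £119,674.22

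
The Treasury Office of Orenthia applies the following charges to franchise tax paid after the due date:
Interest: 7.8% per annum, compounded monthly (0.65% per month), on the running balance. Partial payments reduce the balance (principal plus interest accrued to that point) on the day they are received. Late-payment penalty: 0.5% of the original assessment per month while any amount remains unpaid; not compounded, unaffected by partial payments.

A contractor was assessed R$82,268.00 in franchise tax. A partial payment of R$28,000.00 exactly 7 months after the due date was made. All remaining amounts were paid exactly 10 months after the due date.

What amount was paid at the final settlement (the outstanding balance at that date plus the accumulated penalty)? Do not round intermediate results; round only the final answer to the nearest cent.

R$63,338.42

Balance at month 7: R$82,268.0000 × (1 + 0.0065)^7 = R$86,084.9822…
After R$28,000.00 payment: R$86,084.9822… − R$28,000.00 = R$58,084.9822…
Balance at month 10: R$58,084.9822… × (1 + 0.0065)^3 = R$59,225.0176…
Penalty: 10 × 0.5% × R$82,268.00 = R$4,113.40
Final settlement = outstanding balance + penalty = R$59,225.0176… + R$4,113.40 = R$63,338.42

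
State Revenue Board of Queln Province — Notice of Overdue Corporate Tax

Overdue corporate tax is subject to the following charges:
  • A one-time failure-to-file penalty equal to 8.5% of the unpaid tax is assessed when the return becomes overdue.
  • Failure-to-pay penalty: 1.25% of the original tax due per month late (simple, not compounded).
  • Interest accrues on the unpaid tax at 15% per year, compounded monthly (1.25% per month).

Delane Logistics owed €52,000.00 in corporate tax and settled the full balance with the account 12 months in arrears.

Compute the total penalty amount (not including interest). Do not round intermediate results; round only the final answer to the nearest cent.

Failure-to-file penalty: 8.5% × €52,000.00 = €4,420.00
Failure-to-pay penalty: 12 × 1.25% × €52,000.00 = €7,800.00
Total penalty = €4,420.00 + €7,800.00 = €12,220.00

€12,220.00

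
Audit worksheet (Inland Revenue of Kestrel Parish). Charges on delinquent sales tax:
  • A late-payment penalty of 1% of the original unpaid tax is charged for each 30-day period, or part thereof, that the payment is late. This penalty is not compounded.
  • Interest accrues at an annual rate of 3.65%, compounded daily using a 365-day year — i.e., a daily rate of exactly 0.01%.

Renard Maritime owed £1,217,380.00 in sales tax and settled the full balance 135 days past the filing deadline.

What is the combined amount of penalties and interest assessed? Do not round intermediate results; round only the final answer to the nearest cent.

£77,414.23

Penalty periods: ⌈135/30⌉ = 5; penalty = 5 × 1% × £1,217,380.00 = £60,869.00
Interest: £1,217,380.00 × ((1 + 0.0001)^135 − 1) = £1,217,380.00 × 0.01359085… = £16,545.2318…
Penalties + interest = £60,869.0000 + £16,545.2318… = £77,414.23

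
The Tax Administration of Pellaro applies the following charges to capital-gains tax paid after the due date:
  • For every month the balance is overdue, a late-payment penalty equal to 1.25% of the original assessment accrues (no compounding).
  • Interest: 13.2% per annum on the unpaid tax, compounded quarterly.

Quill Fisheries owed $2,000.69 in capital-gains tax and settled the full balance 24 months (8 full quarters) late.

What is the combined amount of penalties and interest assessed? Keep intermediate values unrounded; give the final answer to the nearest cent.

$1,193.59

Late-payment penalty: 24 × 1.25% × $2,000.69 = $600.21…
Interest (13.2%/yr ÷ 4 = 3.3%/quarter): $2,000.69 × ((1 + 0.033)^8 − 1) = $593.3841…
Penalties + interest = $600.2070 + $593.3841… = $1,193.59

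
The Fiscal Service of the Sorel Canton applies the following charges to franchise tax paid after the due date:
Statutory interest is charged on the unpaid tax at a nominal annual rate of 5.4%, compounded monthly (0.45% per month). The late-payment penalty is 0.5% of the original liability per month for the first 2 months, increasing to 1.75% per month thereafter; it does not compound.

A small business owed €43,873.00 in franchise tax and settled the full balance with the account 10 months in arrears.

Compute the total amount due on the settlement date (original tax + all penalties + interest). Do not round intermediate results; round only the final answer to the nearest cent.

Penalty, months 1–2: 2 × 0.5% × €43,873.00 = €438.73
Penalty, months 3–10: 8 × 1.75% × €43,873.00 = €6,142.22
Interest: €43,873.00 × ((1 + 0.0045)^10 − 1) = €43,873.00 × 0.0459223… = €2,014.7478…
Total = €43,873.00 + €6,580.9500 + €2,014.7478… = €52,468.70

€52,468.70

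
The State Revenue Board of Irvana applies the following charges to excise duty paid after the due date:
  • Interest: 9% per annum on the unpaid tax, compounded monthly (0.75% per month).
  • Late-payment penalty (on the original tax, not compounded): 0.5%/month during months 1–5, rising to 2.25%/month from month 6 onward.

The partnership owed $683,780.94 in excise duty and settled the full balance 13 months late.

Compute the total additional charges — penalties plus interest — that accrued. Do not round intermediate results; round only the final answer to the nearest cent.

Penalty, months 1–5: 5 × 0.5% × $683,780.94 = $17,094.52…
Penalty, months 6–13: 8 × 2.25% × $683,780.94 = $123,080.57…
Interest: $683,780.94 × ((1 + 0.0075)^13 − 1) = $683,780.94 × 0.1020104… = $69,752.8010…
Penalties + interest = $140,175.0927 + $69,752.8010… = $209,927.89

$209,927.89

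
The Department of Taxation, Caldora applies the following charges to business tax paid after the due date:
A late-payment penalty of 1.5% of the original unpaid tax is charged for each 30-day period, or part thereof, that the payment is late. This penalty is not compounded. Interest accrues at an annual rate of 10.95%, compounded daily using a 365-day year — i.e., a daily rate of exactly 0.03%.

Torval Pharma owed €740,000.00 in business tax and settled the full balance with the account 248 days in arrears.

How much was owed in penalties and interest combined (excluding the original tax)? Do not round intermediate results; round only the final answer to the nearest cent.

Penalty periods: ⌈248/30⌉ = 9; penalty = 9 × 1.5% × €740,000.00 = €99,900.00
Interest: €740,000.00 × ((1 + 0.0003)^248 − 1) = €740,000.00 × 0.07722559… = €57,146.9402…
Penalties + interest = €99,900.0000 + €57,146.9402… = €157,046.94

€157,046.94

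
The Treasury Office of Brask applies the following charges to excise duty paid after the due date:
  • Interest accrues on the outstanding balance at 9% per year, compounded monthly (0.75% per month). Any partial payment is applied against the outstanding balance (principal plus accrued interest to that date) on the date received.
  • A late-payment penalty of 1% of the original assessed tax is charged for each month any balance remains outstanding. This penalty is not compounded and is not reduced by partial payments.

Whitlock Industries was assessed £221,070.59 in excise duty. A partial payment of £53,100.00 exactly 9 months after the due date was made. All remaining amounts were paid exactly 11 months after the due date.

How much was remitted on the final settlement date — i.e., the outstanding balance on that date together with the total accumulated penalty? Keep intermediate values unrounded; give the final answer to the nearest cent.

£210,426.75

Balance at month 9: £221,070.5900 × (1 + 0.0075)^9 = £236,448.4458…
After £53,100.00 payment: £236,448.4458… − £53,100.00 = £183,348.4458…
Balance at month 11: £183,348.4458… × (1 + 0.0075)^2 = £186,108.9858…
Penalty: 11 × 1% × £221,070.59 = £24,317.76…
Final settlement = outstanding balance + penalty = £186,108.9858… + £24,317.76… = £210,426.75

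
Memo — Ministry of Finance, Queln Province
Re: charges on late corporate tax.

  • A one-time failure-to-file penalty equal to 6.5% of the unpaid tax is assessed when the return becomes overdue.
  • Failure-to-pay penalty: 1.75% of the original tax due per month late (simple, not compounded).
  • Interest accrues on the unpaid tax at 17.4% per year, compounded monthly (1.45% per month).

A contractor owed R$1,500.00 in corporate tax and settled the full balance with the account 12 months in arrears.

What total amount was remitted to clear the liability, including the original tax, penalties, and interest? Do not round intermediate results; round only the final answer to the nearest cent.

Failure-to-file penalty: 6.5% × R$1,500.00 = R$97.50
Failure-to-pay penalty = 1.75% × R$1,500.00 × 12 mo = R$315.00
Interest: R$1,500.00 × ((1 + 0.0145)^12 − 1) = R$1,500.00 × 0.1885696… = R$282.8544…
Total = R$1,500.00 + R$412.5000 + R$282.8544… = R$2,195.35

R$2,195.35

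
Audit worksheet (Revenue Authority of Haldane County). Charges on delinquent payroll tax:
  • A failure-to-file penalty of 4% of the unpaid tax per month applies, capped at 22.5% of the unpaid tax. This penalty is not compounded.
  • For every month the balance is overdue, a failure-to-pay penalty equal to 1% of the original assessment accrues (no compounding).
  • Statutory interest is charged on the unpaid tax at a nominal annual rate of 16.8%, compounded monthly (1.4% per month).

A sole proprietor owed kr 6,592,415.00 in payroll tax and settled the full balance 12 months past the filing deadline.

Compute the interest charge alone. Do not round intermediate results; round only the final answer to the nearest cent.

Interest: kr 6,592,415.00 × ((1 + 0.014)^12 − 1) = kr 6,592,415.00 × 0.1815591… = kr 1,196,913.1249…

kr 1,196,913.12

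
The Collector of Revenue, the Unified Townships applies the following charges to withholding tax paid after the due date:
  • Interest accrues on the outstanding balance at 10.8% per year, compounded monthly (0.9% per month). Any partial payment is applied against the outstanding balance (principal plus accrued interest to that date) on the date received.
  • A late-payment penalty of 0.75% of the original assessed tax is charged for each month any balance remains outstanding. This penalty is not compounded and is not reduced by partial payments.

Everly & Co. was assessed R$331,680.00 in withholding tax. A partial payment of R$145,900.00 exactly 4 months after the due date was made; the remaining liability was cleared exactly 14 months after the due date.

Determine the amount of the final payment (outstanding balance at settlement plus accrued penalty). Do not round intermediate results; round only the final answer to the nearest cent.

Balance at month 4: R$331,680.0000 × (1 + 0.009)^4 = R$343,782.6458…
After R$145,900.00 payment: R$343,782.6458… − R$145,900.00 = R$197,882.6458…
Balance at month 14: R$197,882.6458… × (1 + 0.009)^10 = R$216,430.9526…
Penalty: 14 × 0.75% × R$331,680.00 = R$34,826.40
Final settlement = outstanding balance + penalty = R$216,430.9526… + R$34,826.40 = R$251,257.35

R$251,257.35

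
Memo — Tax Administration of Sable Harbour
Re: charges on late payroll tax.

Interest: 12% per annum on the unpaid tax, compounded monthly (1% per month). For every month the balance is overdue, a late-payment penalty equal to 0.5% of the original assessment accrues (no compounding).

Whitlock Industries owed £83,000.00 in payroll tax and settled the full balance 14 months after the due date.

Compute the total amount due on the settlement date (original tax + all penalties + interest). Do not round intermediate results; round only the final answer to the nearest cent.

Late-payment penalty: 14 × 0.5% × £83,000.00 = £5,810.00
Interest: £83,000.00 × ((1 + 0.01)^14 − 1) = £83,000.00 × 0.1494742… = £12,406.3597…
Total = £83,000.00 + £5,810.0000 + £12,406.3597… = £101,216.36

£101,216.36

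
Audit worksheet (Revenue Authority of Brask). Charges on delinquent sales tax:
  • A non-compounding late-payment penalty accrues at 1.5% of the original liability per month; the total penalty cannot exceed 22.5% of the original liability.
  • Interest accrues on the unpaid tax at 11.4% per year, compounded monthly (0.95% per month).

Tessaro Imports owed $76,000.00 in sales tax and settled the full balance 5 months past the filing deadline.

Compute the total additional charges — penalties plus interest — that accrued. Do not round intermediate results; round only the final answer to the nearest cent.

$9,379.24

Penalty: 5 × 1.5% × $76,000.00 = $5,700.00 (below the 22.5% cap of $17,100.00)
Interest: $76,000.00 × ((1 + 0.0095)^5 − 1) = $76,000.00 × 0.0484111… = $3,679.2447…
Penalties + interest = $5,700.0000 + $3,679.2447… = $9,379.24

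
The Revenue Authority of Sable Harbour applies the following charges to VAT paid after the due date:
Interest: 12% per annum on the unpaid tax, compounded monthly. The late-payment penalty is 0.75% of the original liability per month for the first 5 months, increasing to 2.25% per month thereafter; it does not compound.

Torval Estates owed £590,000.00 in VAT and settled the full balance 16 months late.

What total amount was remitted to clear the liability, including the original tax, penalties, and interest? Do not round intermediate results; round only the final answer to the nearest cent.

Penalty, months 1–5: 5 × 0.75% × £590,000.00 = £22,125.00
Penalty, months 6–16: 11 × 2.25% × £590,000.00 = £146,025.00
Interest (12%/yr ÷ 12 = 1%/month): £590,000.00 × ((1 + 0.01)^16 − 1) = £101,821.4005…
Total = £590,000.00 + £168,150.0000 + £101,821.4005… = £859,971.40

£859,971.40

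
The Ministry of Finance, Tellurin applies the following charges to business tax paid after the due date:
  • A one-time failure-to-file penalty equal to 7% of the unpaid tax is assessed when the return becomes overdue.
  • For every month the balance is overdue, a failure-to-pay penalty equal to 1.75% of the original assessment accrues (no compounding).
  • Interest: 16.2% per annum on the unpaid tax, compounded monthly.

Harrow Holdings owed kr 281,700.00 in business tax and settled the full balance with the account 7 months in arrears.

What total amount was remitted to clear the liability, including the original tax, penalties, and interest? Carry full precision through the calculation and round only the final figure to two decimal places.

kr 363,650.62

Failure-to-file penalty: 7% × kr 281,700.00 = kr 19,719.00
Failure-to-pay penalty = 1.75% × kr 281,700.00 × 7 mo = kr 34,508.25
Interest (16.2%/yr ÷ 12 = 1.35%/month): kr 281,700.00 × ((1 + 0.0135)^7 − 1) = kr 27,723.3745…
Total = kr 281,700.00 + kr 54,227.2500 + kr 27,723.3745… = kr 363,650.62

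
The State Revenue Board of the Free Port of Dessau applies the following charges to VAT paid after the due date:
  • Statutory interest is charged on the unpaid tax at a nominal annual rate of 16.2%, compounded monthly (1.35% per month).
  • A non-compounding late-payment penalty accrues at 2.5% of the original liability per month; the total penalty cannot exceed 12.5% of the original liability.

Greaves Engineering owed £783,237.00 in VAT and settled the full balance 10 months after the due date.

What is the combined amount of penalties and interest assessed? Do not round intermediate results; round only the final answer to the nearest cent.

Penalty (uncapped): 10 × 2.5% × £783,237.00 = £195,809.25; cap = 12.5% × £783,237.00 = £97,904.63… → penalty = £97,904.63…
Interest: £783,237.00 × ((1 + 0.0135)^10 − 1) = £783,237.00 × 0.1435036… = £112,397.3170…
Penalties + interest = £97,904.6250 + £112,397.3170… = £210,301.94

£210,301.94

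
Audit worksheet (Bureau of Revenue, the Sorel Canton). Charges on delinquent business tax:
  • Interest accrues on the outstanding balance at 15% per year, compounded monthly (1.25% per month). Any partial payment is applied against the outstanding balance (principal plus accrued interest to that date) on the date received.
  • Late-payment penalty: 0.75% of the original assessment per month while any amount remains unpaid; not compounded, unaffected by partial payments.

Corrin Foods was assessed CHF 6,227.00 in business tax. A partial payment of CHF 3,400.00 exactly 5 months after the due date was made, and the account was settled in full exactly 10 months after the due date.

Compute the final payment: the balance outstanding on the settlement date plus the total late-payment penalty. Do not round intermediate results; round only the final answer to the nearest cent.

Balance at month 5: CHF 6,227.0000 × (1 + 0.0125)^5 = CHF 6,626.0396…
After CHF 3,400.00 payment: CHF 6,626.0396… − CHF 3,400.00 = CHF 3,226.0396…
Balance at month 10: CHF 3,226.0396… × (1 + 0.0125)^5 = CHF 3,432.7711…
Penalty: 10 × 0.75% × CHF 6,227.00 = CHF 467.03…
Final settlement = outstanding balance + penalty = CHF 3,432.7711… + CHF 467.03… = CHF 3,899.80

CHF 3,899.80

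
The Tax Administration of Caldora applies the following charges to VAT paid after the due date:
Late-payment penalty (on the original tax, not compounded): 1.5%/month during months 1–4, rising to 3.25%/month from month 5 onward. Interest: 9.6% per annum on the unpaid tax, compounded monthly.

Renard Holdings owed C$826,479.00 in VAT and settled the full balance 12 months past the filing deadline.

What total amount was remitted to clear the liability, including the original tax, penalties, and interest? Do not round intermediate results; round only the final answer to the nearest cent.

Penalty, months 1–4: 4 × 1.5% × C$826,479.00 = C$49,588.74
Penalty, months 5–12: 8 × 3.25% × C$826,479.00 = C$214,884.54
Interest (9.6%/yr ÷ 12 = 0.8%/month): C$826,479.00 × ((1 + 0.008)^12 − 1) = C$82,927.8232…
Total = C$826,479.00 + C$264,473.2800 + C$82,927.8232… = C$1,173,880.10

C$1,173,880.10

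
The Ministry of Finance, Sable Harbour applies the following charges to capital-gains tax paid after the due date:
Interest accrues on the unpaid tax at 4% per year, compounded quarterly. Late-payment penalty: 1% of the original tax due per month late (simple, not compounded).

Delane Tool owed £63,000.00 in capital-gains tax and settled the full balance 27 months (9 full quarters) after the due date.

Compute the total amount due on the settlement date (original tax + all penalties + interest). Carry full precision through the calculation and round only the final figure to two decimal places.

Late-payment penalty: 27 × 1% × £63,000.00 = £17,010.00
Interest (4%/yr ÷ 4 = 1%/quarter): £63,000.00 × ((1 + 0.01)^9 − 1) = £5,902.1722…
Total = £63,000.00 + £17,010.0000 + £5,902.1722… = £85,912.17

£85,912.17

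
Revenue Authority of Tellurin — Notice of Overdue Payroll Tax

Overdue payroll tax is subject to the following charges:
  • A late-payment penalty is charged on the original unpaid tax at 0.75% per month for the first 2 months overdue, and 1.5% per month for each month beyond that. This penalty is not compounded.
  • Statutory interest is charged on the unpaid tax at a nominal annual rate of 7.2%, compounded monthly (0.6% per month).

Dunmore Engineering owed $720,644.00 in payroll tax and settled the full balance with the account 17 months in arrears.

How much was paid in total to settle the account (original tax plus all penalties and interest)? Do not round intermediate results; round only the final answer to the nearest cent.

$970,740.63

Penalty, months 1–2: 2 × 0.75% × $720,644.00 = $10,809.66
Penalty, months 3–17: 15 × 1.5% × $720,644.00 = $162,144.90
Interest: $720,644.00 × ((1 + 0.006)^17 − 1) = $720,644.00 × 0.1070460… = $77,142.0671…
Total = $720,644.00 + $172,954.5600 + $77,142.0671… = $970,740.63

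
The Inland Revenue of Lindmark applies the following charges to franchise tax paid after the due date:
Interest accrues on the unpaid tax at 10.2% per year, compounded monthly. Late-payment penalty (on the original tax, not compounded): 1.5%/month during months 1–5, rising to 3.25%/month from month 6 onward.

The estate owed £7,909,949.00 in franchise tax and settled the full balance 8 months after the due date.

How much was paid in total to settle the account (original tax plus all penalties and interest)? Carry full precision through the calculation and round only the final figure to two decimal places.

£9,828,568.50

Penalty, months 1–5: 5 × 1.5% × £7,909,949.00 = £593,246.18…
Penalty, months 6–8: 3 × 3.25% × £7,909,949.00 = £771,220.03…
Interest (10.2%/yr ÷ 12 = 0.85%/month): £7,909,949.00 × ((1 + 0.0085)^8 − 1) = £554,153.3000…
Total = £7,909,949.00 + £1,364,466.2025 + £554,153.3000… = £9,828,568.50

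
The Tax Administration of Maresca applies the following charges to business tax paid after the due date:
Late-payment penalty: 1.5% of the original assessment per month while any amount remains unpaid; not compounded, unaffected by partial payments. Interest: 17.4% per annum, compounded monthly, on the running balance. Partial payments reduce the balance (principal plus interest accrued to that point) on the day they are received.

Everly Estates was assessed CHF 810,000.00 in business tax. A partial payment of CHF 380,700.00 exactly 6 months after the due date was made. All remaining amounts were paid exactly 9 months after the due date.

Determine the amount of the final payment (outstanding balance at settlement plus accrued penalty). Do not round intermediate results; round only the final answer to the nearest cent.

CHF 633,896.16

Monthly rate = 17.4% ÷ 12 = 1.45%
Balance at month 6: CHF 810,000.0000 × (1 + 0.0145)^6 = CHF 883,074.4654…
After CHF 380,700.00 payment: CHF 883,074.4654… − CHF 380,700.00 = CHF 502,374.4654…
Balance at month 9: CHF 502,374.4654… × (1 + 0.0145)^3 = CHF 524,546.1589…
Penalty: 9 × 1.5% × CHF 810,000.00 = CHF 109,350.00
Final settlement = outstanding balance + penalty = CHF 524,546.1589… + CHF 109,350.00 = CHF 633,896.16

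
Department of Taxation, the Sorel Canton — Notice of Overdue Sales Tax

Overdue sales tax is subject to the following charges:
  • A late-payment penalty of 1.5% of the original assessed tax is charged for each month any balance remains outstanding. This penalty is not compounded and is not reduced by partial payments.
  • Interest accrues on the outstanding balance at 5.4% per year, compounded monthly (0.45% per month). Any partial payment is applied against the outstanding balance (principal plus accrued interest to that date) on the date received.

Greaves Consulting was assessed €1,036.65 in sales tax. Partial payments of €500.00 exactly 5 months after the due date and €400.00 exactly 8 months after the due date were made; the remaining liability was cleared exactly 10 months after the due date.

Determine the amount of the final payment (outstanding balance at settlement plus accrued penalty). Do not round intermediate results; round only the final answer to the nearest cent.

Balance at month 5: €1,036.6500 × (1 + 0.0045)^5 = €1,060.1855…
After €500.00 payment: €1,060.1855… − €500.00 = €560.1855…
Balance at month 8: €560.1855… × (1 + 0.0045)^3 = €567.7821…
After €400.00 payment: €567.7821… − €400.00 = €167.7821…
Balance at month 10: €167.7821… × (1 + 0.0045)^2 = €169.2955…
Penalty: 10 × 1.5% × €1,036.65 = €155.50…
Final settlement = outstanding balance + penalty = €169.2955… + €155.50… = €324.79

€324.79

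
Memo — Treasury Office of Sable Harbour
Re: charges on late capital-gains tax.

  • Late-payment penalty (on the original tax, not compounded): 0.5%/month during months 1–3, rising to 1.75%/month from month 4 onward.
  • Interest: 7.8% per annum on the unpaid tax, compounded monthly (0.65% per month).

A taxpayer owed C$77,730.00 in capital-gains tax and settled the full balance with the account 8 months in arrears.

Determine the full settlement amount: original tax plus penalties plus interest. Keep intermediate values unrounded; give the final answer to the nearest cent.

Penalty, months 1–3: 3 × 0.5% × C$77,730.00 = C$1,165.95
Penalty, months 4–8: 5 × 1.75% × C$77,730.00 = C$6,801.38…
Interest: C$77,730.00 × ((1 + 0.0065)^8 − 1) = C$77,730.00 × 0.0531985… = C$4,135.1198…
Total = C$77,730.00 + C$7,967.3250 + C$4,135.1198… = C$89,832.44

C$89,832.44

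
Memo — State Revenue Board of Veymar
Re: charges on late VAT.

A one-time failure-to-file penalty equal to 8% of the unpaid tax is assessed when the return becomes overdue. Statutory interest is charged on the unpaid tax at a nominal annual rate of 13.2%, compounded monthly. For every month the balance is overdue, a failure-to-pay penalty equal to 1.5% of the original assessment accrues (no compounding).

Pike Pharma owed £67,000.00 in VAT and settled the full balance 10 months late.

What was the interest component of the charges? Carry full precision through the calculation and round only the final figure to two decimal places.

Interest (13.2%/yr ÷ 12 = 1.1%/month): £67,000.00 × ((1 + 0.011)^10 − 1) = £7,745.7250…

£7,745.72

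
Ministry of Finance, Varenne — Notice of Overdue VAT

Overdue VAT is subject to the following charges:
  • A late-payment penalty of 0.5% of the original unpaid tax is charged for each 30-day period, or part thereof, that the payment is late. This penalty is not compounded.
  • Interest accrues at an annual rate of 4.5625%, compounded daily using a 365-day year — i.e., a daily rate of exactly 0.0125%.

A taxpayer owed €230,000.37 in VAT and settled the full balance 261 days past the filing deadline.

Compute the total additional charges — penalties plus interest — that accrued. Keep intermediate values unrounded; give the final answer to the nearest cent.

€17,977.04

Penalty periods: ⌈261/30⌉ = 9; penalty = 9 × 0.5% × €230,000.37 = €10,350.02…
Interest: €230,000.37 × ((1 + 0.000125)^261 − 1) = €230,000.37 × 0.03316092… = €7,627.0248…
Penalties + interest = €10,350.0167… + €7,627.0248… = €17,977.04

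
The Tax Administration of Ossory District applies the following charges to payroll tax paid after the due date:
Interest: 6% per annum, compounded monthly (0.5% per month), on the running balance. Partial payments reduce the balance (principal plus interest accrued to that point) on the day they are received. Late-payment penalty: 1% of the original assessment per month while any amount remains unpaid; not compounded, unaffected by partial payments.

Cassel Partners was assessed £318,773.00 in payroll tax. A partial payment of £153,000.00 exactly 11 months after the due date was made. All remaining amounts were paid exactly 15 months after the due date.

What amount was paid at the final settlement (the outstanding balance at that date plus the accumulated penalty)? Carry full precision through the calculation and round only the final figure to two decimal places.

£235,269.08

Balance at month 11: £318,773.0000 × (1 + 0.005)^11 = £336,750.4688…
After £153,000.00 payment: £336,750.4688… − £153,000.00 = £183,750.4688…
Balance at month 15: £183,750.4688… × (1 + 0.005)^4 = £187,453.1327…
Penalty: 15 × 1% × £318,773.00 = £47,815.95
Final settlement = outstanding balance + penalty = £187,453.1327… + £47,815.95 = £235,269.08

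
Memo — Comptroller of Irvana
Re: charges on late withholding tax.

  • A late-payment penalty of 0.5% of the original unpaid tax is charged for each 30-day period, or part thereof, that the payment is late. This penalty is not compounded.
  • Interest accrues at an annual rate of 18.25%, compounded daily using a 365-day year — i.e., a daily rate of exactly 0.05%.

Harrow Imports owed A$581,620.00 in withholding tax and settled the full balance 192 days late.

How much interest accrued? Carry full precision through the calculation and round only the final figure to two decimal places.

A$58,588.13

Interest: A$581,620.00 × ((1 + 0.0005)^192 − 1) = A$581,620.00 × 0.10073265… = A$58,588.1267…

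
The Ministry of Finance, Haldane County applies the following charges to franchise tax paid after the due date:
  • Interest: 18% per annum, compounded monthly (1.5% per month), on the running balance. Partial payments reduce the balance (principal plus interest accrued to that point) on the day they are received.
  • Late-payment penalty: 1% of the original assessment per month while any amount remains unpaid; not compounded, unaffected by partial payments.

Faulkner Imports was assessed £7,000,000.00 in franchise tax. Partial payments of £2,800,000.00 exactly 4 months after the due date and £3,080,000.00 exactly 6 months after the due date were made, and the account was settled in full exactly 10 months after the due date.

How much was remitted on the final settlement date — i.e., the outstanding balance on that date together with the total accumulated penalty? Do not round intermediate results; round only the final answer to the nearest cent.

Balance at month 4: £7,000,000.0000 × (1 + 0.015)^4 = £7,429,544.8544…
After £2,800,000.00 payment: £7,429,544.8544… − £2,800,000.00 = £4,629,544.8544…
Balance at month 6: £4,629,544.8544… × (1 + 0.015)^2 = £4,769,472.8476…
After £3,080,000.00 payment: £4,769,472.8476… − £3,080,000.00 = £1,689,472.8476…
Balance at month 10: £1,689,472.8476… × (1 + 0.015)^4 = £1,793,144.9002…
Penalty: 10 × 1% × £7,000,000.00 = £700,000.00
Final settlement = outstanding balance + penalty = £1,793,144.9002… + £700,000.00 = £2,493,144.90

£2,493,144.90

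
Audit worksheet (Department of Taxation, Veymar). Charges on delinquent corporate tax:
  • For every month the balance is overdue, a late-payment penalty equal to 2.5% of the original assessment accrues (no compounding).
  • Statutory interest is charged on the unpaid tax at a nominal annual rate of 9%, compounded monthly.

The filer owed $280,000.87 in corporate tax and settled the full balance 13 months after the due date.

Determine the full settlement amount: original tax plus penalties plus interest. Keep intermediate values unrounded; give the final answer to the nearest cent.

$399,564.17

Late-payment penalty = 2.5% × $280,000.87 × 13 mo = $91,000.28…
Interest (9%/yr ÷ 12 = 0.75%/month): $280,000.87 × ((1 + 0.0075)^13 − 1) = $28,563.0146…
Total = $280,000.87 + $91,000.2828… + $28,563.0146… = $399,564.17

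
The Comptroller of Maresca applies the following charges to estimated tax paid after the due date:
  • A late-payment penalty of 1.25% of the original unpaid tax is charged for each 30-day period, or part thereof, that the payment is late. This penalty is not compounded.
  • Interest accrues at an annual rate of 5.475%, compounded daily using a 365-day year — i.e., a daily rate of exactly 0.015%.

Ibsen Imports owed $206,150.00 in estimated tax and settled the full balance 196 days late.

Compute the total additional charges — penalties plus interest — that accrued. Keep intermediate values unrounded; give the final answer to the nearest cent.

$24,188.44

Penalty periods: ⌈196/30⌉ = 7; penalty = 7 × 1.25% × $206,150.00 = $18,038.13…
Interest: $206,150.00 × ((1 + 0.00015)^196 − 1) = $206,150.00 × 0.02983418… = $6,150.3154…
Penalties + interest = $18,038.1250 + $6,150.3154… = $24,188.44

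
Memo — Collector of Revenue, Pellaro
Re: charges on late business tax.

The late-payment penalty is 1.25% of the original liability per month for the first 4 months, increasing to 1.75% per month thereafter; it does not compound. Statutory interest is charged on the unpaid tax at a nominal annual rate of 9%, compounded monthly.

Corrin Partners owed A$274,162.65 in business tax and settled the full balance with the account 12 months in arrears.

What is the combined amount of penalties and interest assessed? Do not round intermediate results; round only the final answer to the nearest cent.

A$77,809.25

Penalty, months 1–4: 4 × 1.25% × A$274,162.65 = A$13,708.13…
Penalty, months 5–12: 8 × 1.75% × A$274,162.65 = A$38,382.77…
Interest (9%/yr ÷ 12 = 0.75%/month): A$274,162.65 × ((1 + 0.0075)^12 − 1) = A$25,718.3477…
Penalties + interest = A$52,090.9035 + A$25,718.3477… = A$77,809.25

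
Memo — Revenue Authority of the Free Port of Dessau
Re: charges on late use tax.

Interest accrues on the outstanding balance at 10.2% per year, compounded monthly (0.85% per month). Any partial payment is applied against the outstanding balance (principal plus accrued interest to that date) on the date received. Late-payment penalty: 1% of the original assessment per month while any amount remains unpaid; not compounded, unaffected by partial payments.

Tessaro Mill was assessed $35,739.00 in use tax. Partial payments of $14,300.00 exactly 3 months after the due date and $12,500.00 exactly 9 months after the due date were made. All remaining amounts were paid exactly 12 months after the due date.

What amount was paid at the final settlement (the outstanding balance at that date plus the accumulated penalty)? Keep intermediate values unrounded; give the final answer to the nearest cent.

$15,595.04

Balance at month 3: $35,739.0000 × (1 + 0.0085)^3 = $36,658.1129…
After $14,300.00 payment: $36,658.1129… − $14,300.00 = $22,358.1129…
Balance at month 9: $22,358.1129… × (1 + 0.0085)^6 = $23,522.8836…
After $12,500.00 payment: $23,522.8836… − $12,500.00 = $11,022.8836…
Balance at month 12: $11,022.8836… × (1 + 0.0085)^3 = $11,306.3631…
Penalty: 12 × 1% × $35,739.00 = $4,288.68
Final settlement = outstanding balance + penalty = $11,306.3631… + $4,288.68 = $15,595.04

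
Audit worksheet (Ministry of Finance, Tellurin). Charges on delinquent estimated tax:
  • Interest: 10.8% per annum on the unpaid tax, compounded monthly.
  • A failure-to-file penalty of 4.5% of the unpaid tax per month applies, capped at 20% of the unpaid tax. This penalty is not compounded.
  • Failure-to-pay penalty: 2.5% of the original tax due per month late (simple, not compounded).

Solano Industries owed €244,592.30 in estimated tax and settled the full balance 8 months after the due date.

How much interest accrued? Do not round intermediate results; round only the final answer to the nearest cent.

Interest (10.8%/yr ÷ 12 = 0.9%/month): €244,592.30 × ((1 + 0.009)^8 − 1) = €18,175.4793…

€18,175.48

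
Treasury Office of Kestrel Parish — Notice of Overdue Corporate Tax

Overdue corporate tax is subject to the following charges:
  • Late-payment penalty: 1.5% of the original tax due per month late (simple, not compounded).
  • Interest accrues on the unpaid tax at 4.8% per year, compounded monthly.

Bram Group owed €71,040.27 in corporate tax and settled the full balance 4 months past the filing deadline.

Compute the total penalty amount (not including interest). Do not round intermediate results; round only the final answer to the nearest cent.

Late-payment penalty: 4 × 1.5% × €71,040.27 = €4,262.42…

€4,262.42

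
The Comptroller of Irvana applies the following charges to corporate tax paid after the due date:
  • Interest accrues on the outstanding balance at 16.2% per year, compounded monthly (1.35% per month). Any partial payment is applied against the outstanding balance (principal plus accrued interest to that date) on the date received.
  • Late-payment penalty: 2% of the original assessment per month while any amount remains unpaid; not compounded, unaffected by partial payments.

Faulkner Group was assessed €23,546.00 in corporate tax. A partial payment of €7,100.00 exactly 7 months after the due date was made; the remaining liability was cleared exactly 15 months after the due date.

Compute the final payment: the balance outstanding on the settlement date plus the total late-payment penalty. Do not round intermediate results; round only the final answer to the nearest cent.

€27,951.88

Balance at month 7: €23,546.0000 × (1 + 0.0135)^7 = €25,863.2686…
After €7,100.00 payment: €25,863.2686… − €7,100.00 = €18,763.2686…
Balance at month 15: €18,763.2686… × (1 + 0.0135)^8 = €20,888.0799…
Penalty: 15 × 2% × €23,546.00 = €7,063.80
Final settlement = outstanding balance + penalty = €20,888.0799… + €7,063.80 = €27,951.88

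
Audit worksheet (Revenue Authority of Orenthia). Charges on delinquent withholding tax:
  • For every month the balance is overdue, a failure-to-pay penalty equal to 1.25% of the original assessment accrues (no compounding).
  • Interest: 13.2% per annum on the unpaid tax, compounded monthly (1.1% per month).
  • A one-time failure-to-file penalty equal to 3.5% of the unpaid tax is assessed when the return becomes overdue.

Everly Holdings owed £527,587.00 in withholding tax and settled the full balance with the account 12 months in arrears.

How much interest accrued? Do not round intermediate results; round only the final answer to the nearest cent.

£74,013.17

Interest: £527,587.00 × ((1 + 0.011)^12 − 1) = £527,587.00 × 0.1402862… = £74,013.1736…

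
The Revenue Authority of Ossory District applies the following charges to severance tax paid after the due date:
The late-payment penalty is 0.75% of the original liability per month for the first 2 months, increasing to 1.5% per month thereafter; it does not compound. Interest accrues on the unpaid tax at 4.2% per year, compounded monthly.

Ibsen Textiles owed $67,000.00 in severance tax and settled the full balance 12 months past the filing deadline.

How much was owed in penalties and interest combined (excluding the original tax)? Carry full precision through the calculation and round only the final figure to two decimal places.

$13,923.81

Penalty, months 1–2: 2 × 0.75% × $67,000.00 = $1,005.00
Penalty, months 3–12: 10 × 1.5% × $67,000.00 = $10,050.00
Interest (4.2%/yr ÷ 12 = 0.35%/month): $67,000.00 × ((1 + 0.0035)^12 − 1) = $2,868.8065…
Penalties + interest = $11,055.0000 + $2,868.8065… = $13,923.81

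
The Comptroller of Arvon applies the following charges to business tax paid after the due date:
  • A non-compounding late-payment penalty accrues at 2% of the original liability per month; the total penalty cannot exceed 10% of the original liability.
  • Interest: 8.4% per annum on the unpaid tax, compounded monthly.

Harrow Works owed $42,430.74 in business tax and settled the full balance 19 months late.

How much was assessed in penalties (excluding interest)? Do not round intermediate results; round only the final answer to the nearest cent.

$4,243.07

Penalty (uncapped): 19 × 2% × $42,430.74 = $16,123.68…; cap = 10% × $42,430.74 = $4,243.07… → penalty = $4,243.07…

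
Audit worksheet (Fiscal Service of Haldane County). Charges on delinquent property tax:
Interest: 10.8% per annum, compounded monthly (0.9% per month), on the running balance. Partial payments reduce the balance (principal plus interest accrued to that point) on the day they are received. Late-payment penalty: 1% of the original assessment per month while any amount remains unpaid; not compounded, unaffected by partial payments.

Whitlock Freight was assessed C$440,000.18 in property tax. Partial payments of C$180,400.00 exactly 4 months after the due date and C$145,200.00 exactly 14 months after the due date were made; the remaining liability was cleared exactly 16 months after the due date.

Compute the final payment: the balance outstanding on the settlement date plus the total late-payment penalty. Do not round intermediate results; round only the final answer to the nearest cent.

C$229,519.53

Balance at month 4: C$440,000.1800 × (1 + 0.009)^4 = C$456,055.3125…
After C$180,400.00 payment: C$456,055.3125… − C$180,400.00 = C$275,655.3125…
Balance at month 14: C$275,655.3125… × (1 + 0.009)^10 = C$301,493.5525…
After C$145,200.00 payment: C$301,493.5525… − C$145,200.00 = C$156,293.5525…
Balance at month 16: C$156,293.5525… × (1 + 0.009)^2 = C$159,119.4962…
Penalty: 16 × 1% × C$440,000.18 = C$70,400.03…
Final settlement = outstanding balance + penalty = C$159,119.4962… + C$70,400.03… = C$229,519.53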